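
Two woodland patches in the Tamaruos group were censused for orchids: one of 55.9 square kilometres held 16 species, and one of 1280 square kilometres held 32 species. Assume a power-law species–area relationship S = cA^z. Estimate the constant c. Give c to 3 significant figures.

6.57

z = ln(S₂/S₁) / ln(A₂/A₁) = ln(32/16) / ln(1280/55.9) = 0.6931 / 3.1311 = 0.2214
c = S₁ / A₁^z = 16 / 55.9^0.2214 = 16 / 2.437 = 6.566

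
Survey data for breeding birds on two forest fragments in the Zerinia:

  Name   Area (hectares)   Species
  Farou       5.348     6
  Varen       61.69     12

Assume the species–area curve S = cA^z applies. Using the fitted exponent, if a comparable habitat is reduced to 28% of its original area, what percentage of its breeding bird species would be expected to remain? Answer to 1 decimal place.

69.7%

z = ln(12/6) / ln(61.69/5.348) = 0.6931 / 2.4454 = 0.2834
S_new/S_old = (A_new/A_old)^z = 0.28^0.2834 = exp(0.2834 × -1.2730) = 0.6971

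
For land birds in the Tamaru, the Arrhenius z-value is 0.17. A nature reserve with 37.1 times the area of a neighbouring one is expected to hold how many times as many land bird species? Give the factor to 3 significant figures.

S₂/S₁ = (A₂/A₁)^z = 37.1^0.17
ln(S₂/S₁) = 0.17 × ln 37.1 = 0.17 × 3.6136 = 0.6143
S₂/S₁ = e^0.6143 ≈ 1.848

1.85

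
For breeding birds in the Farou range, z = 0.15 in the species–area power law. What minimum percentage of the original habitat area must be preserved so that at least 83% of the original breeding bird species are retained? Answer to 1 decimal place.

Need (A_new/A_old)^0.15 = 0.83, so A_new/A_old = 0.83^(1/0.15) = 0.83^6.667
ln(A_new/A_old) = ln 0.83 / 0.15 = -0.1863 / 0.15 = -1.2422
A_new/A_old = e^-1.2422 ≈ 0.2887

28.9%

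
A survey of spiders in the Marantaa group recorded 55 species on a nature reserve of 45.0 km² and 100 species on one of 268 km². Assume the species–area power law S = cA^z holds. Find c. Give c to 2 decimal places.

15.36

z = ln(S₂/S₁) / ln(A₂/A₁) = ln(100/55) / ln(268/45) = 0.5978 / 1.7843 = 0.3350
c = S₁ / A₁^z = 55 / 45^0.3350 = 55 / 3.58 = 15.36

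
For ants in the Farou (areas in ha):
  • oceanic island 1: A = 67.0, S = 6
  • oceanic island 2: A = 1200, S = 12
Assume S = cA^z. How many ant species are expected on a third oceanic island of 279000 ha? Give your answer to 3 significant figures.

44.4

z = ln(12/6) / ln(1200/67) = 0.6931 / 2.8854 = 0.2402
c = 6 / 67^0.2402 = 6 / 2.746 = 2.185
S₃ = 2.185 × 279000^0.2402 = 2.185 × 20.33 ≈ 44.43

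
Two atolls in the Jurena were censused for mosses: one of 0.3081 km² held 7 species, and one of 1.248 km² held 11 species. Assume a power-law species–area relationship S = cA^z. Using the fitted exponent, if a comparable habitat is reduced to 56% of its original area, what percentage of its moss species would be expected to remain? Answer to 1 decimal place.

z = ln(11/7) / ln(1.248/0.3081) = 0.4520 / 1.3989 = 0.3231
S_new/S_old = (A_new/A_old)^z = 0.56^0.3231 = exp(0.3231 × -0.5798) = 0.8292

82.9%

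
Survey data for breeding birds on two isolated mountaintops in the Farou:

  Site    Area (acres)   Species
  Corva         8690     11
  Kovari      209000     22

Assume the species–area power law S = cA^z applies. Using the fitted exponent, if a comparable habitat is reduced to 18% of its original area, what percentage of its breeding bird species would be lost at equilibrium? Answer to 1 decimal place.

z = ln(22/11) / ln(209000/8690) = 0.6931 / 3.1802 = 0.2180
S_new/S_old = (A_new/A_old)^z = 0.18^0.2180 = exp(0.2180 × -1.7148) = 0.6881
Fraction lost = 1 − 0.6881 = 0.3119

31.2%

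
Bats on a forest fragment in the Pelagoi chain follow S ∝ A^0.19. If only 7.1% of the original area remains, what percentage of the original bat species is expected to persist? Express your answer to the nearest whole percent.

60%

S_new/S_old = (A_new/A_old)^z = 0.071^0.19
= exp(0.19 × ln 0.071) = exp(0.19 × -2.6451) = exp(-0.5026) ≈ 0.605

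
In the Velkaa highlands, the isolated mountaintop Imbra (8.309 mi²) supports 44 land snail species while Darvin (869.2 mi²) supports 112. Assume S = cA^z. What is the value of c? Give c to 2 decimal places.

28.75

z = ln(S₂/S₁) / ln(A₂/A₁) = ln(112/44) / ln(869.2/8.309) = 0.9343 / 4.6502 = 0.2009
c = S₁ / A₁^z = 44 / 8.309^0.2009 = 44 / 1.53 = 28.75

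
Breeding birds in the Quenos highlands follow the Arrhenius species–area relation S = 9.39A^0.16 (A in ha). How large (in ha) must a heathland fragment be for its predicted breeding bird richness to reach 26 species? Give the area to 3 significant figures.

581 ha

26 = 9.39 × A^0.16  ⇒  A^0.16 = 26/9.39 = 2.769
ln A = ln(2.769) / 0.16 = 1.0185 / 0.16 = 6.3653
A = e^6.3653 ≈ 581.3 ha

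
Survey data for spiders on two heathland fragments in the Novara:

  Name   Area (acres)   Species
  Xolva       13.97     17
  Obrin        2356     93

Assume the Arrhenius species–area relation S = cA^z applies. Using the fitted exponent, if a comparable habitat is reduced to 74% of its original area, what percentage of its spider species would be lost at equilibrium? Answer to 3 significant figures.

9.50%

z = ln(93/17) / ln(2356/13.97) = 1.6994 / 5.1278 = 0.3314
S_new/S_old = (A_new/A_old)^z = 0.74^0.3314 = exp(0.3314 × -0.3011) = 0.905
Fraction lost = 1 − 0.905 = 0.09497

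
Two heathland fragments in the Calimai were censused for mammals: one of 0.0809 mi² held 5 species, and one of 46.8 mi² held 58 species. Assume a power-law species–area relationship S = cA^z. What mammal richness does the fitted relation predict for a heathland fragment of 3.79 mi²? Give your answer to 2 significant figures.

22

z = ln(58/5) / ln(46.8/0.0809) = 2.4510 / 6.3604 = 0.3854
c = 5 / 0.0809^0.3854 = 5 / 0.3795 = 13.18
S₃ = 13.18 × 3.79^0.3854 = 13.18 × 1.671 ≈ 22.02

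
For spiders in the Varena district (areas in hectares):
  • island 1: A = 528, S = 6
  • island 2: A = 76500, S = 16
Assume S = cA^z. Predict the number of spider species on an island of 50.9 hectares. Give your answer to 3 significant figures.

z = ln(16/6) / ln(76500/528) = 0.9808 / 4.9759 = 0.1971
c = 6 / 528^0.1971 = 6 / 3.441 = 1.744
S₃ = 1.744 × 50.9^0.1971 = 1.744 × 2.17 ≈ 3.784

3.78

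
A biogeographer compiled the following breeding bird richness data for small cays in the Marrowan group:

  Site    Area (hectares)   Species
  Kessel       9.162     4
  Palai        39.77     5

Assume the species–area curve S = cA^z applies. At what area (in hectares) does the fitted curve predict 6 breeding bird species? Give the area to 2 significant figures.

z = ln(5/4) / ln(39.77/9.162) = 0.2231 / 1.4680 = 0.1520
c = 4 / 9.162^0.1520 = 4 / 1.4 = 2.857
A = (6/2.857)^(1/0.1520) ⇒ ln A = ln(2.1)/0.1520 = 4.8826
A = e^4.8826 ≈ 132 hectares

130 hectares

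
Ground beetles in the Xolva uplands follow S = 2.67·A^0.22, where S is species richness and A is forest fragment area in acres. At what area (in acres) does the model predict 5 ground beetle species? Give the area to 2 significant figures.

5 = 2.67 × A^0.22  ⇒  A^0.22 = 5/2.67 = 1.873
ln A = ln(1.873) / 0.22 = 0.6274 / 0.22 = 2.8516
A = e^2.8516 ≈ 17.32 acres

17 acres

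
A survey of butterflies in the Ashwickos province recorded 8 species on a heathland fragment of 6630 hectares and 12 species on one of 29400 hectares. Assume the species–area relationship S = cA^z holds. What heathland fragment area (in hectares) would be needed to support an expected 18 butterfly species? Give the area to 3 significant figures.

130000 hectares

z = ln(12/8) / ln(29400/6630) = 0.4055 / 1.4894 = 0.2722
c = 8 / 6630^0.2722 = 8 / 10.97 = 0.729
A = (18/0.729)^(1/0.2722) ⇒ ln A = ln(24.69)/0.2722 = 11.7781
A = e^11.7781 ≈ 130371 hectares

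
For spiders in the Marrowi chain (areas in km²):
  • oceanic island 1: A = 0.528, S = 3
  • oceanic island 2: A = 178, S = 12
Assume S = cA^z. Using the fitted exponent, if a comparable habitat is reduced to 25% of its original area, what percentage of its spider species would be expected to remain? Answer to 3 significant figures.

z = ln(12/3) / ln(178/0.528) = 1.3863 / 5.8204 = 0.2382
S_new/S_old = (A_new/A_old)^z = 0.25^0.2382 = exp(0.2382 × -1.3863) = 0.7188

71.9%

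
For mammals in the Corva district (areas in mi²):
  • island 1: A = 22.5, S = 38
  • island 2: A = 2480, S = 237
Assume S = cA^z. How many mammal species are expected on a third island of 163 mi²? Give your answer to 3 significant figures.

z = ln(237/38) / ln(2480/22.5) = 1.8305 / 4.7025 = 0.3893
c = 38 / 22.5^0.3893 = 38 / 3.36 = 11.31
S₃ = 11.31 × 163^0.3893 = 11.31 × 7.263 ≈ 82.14

82.1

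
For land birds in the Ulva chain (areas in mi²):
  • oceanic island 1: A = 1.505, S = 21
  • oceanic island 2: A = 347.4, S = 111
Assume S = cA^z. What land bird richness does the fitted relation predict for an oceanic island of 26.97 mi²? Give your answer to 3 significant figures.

z = ln(111/21) / ln(347.4/1.505) = 1.6650 / 5.4417 = 0.3060
c = 21 / 1.505^0.3060 = 21 / 1.133 = 18.53
S₃ = 18.53 × 26.97^0.3060 = 18.53 × 2.74 ≈ 50.78

50.8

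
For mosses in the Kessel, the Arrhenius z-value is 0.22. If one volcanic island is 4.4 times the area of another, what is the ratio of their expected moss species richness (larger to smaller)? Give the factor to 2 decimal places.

1.39

S₂/S₁ = (A₂/A₁)^z = 4.4^0.22
ln(S₂/S₁) = 0.22 × ln 4.4 = 0.22 × 1.4816 = 0.3260
S₂/S₁ = e^0.3260 ≈ 1.385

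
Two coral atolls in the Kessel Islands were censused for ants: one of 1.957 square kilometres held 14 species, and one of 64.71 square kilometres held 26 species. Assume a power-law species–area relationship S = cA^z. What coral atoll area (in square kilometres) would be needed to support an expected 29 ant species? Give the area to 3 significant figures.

120 square kilometres

z = ln(26/14) / ln(64.71/1.957) = 0.6190 / 3.4985 = 0.1769
c = 14 / 1.957^0.1769 = 14 / 1.126 = 12.43
A = (29/12.43)^(1/0.1769) ⇒ ln A = ln(2.333)/0.1769 = 4.7871
A = e^4.7871 ≈ 119.9 square kilometres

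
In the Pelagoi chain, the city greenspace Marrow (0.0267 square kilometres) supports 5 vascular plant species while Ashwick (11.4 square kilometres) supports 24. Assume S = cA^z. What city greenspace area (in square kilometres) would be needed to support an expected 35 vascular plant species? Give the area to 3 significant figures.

48.9 square kilometres

z = ln(24/5) / ln(11.4/0.0267) = 1.5686 / 6.0567 = 0.2590
c = 5 / 0.0267^0.2590 = 5 / 0.3913 = 12.78
A = (35/12.78)^(1/0.2590) ⇒ ln A = ln(2.739)/0.2590 = 3.8904
A = e^3.8904 ≈ 48.93 square kilometres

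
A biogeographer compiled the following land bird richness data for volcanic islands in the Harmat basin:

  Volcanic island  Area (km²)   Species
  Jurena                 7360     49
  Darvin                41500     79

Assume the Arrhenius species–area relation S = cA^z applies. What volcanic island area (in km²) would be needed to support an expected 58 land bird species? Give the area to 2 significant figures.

z = ln(79/49) / ln(41500/7360) = 0.4776 / 1.7296 = 0.2761
c = 49 / 7360^0.2761 = 49 / 11.69 = 4.192
A = (58/4.192)^(1/0.2761) ⇒ ln A = ln(13.84)/0.2761 = 9.5144
A = e^9.5144 ≈ 13554 km²

14000 km²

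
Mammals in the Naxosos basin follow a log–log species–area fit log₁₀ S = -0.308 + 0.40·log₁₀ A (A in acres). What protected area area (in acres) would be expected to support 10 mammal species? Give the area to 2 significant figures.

10 = 0.492 × A^0.4  ⇒  A^0.4 = 10/0.492 = 20.32
ln A = ln(20.32) / 0.4 = 3.0118 / 0.4 = 7.5295
A = e^7.5295 ≈ 1862 acres

1900 acres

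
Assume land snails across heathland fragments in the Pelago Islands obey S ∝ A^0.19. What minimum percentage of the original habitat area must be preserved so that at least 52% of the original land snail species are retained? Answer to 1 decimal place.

Need (A_new/A_old)^0.19 = 0.52, so A_new/A_old = 0.52^(1/0.19) = 0.52^5.263
ln(A_new/A_old) = ln 0.52 / 0.19 = -0.6539 / 0.19 = -3.4417
A_new/A_old = e^-3.4417 ≈ 0.03201

3.2%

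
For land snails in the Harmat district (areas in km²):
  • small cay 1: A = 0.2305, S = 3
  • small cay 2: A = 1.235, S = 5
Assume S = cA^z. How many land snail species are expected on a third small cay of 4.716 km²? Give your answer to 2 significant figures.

7.5

z = ln(5/3) / ln(1.235/0.2305) = 0.5108 / 1.6786 = 0.3043
c = 3 / 0.2305^0.3043 = 3 / 0.6398 = 4.689
S₃ = 4.689 × 4.716^0.3043 = 4.689 × 1.603 ≈ 7.517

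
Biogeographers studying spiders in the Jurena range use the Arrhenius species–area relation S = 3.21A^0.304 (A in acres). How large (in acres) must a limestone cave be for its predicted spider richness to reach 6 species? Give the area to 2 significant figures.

7.8 acres

6 = 3.21 × A^0.304  ⇒  A^0.304 = 6/3.21 = 1.869
ln A = ln(1.869) / 0.304 = 0.6255 / 0.304 = 2.0575
A = e^2.0575 ≈ 7.827 acres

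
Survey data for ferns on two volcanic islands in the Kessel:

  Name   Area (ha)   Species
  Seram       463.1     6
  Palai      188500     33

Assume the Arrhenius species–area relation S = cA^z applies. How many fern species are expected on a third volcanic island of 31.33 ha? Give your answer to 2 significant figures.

2.8

z = ln(33/6) / ln(188500/463.1) = 1.7047 / 6.0089 = 0.2837
c = 6 / 463.1^0.2837 = 6 / 5.705 = 1.052
S₃ = 1.052 × 31.33^0.2837 = 1.052 × 2.657 ≈ 2.794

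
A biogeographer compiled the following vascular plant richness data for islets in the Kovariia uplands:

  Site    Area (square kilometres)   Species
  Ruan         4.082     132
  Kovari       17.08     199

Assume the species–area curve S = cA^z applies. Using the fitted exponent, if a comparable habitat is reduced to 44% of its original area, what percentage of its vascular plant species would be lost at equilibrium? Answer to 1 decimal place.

z = ln(199/132) / ln(17.08/4.082) = 0.4105 / 1.4313 = 0.2868
S_new/S_old = (A_new/A_old)^z = 0.44^0.2868 = exp(0.2868 × -0.8210) = 0.7902
Fraction lost = 1 − 0.7902 = 0.2098

21.0%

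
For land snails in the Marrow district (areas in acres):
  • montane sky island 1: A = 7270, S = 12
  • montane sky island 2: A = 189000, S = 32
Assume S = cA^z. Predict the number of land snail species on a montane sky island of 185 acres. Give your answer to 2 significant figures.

4.0

z = ln(32/12) / ln(189000/7270) = 0.9808 / 3.2580 = 0.3011
c = 12 / 7270^0.3011 = 12 / 14.54 = 0.8254
S₃ = 0.8254 × 185^0.3011 = 0.8254 × 4.814 ≈ 3.974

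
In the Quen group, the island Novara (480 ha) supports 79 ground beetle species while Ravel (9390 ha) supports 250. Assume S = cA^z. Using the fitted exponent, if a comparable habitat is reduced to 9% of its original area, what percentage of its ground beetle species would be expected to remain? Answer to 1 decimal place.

z = ln(250/79) / ln(9390/480) = 1.1520 / 2.9736 = 0.3874
S_new/S_old = (A_new/A_old)^z = 0.09^0.3874 = exp(0.3874 × -2.4079) = 0.3934

39.3%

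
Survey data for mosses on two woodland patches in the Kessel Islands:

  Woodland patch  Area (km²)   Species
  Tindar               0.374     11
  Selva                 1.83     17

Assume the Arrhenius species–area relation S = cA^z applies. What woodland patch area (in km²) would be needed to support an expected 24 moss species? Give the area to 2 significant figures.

6.4 km²

z = ln(17/11) / ln(1.83/0.374) = 0.4353 / 1.5878 = 0.2742
c = 11 / 0.374^0.2742 = 11 / 0.7637 = 14.4
A = (24/14.4)^(1/0.2742) ⇒ ln A = ln(1.666)/0.2742 = 1.8621
A = e^1.8621 ≈ 6.437 km²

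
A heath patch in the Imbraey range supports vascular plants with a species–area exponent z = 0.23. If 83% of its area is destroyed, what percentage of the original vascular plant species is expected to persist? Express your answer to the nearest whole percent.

67%

S_new/S_old = (A_new/A_old)^z = 0.17^0.23
= exp(0.23 × ln 0.17) = exp(0.23 × -1.7720) = exp(-0.4076) ≈ 0.6653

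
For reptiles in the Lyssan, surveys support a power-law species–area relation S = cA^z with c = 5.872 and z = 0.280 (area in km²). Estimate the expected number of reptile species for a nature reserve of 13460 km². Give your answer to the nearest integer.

S = 5.872 × 13460^0.28
ln S = ln 5.872 + 0.28 × ln 13460 = 1.7702 + 0.28 × 9.5075 = 4.4323
S = e^4.4323 ≈ 84.12

84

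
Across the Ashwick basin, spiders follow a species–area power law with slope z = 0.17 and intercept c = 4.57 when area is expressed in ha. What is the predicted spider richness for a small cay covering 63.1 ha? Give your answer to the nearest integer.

9

S = 4.57 × 63.1^0.17
ln S = ln 4.57 + 0.17 × ln 63.1 = 1.5195 + 0.17 × 4.1447 = 2.2241
S = e^2.2241 ≈ 9.245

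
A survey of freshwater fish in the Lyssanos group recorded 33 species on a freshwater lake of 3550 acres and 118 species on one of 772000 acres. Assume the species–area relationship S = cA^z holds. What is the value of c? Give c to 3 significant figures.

4.76

z = ln(S₂/S₁) / ln(A₂/A₁) = ln(118/33) / ln(772000/3550) = 1.2742 / 5.3820 = 0.2367
c = S₁ / A₁^z = 33 / 3550^0.2367 = 33 / 6.926 = 4.764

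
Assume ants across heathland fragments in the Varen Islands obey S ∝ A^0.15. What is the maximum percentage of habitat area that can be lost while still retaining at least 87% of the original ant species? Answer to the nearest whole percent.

Need (A_new/A_old)^0.15 = 0.87, so A_new/A_old = 0.87^(1/0.15) = 0.87^6.667
ln(A_new/A_old) = ln 0.87 / 0.15 = -0.1393 / 0.15 = -0.9284
A_new/A_old = e^-0.9284 ≈ 0.3952
Fraction that can be lost = 1 − 0.3952 = 0.6048

60%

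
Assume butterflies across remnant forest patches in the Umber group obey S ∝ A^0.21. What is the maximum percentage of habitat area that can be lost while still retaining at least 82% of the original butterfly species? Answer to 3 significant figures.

Need (A_new/A_old)^0.21 = 0.82, so A_new/A_old = 0.82^(1/0.21) = 0.82^4.762
ln(A_new/A_old) = ln 0.82 / 0.21 = -0.1985 / 0.21 = -0.9450
A_new/A_old = e^-0.9450 ≈ 0.3887
Fraction that can be lost = 1 − 0.3887 = 0.6113

61.1%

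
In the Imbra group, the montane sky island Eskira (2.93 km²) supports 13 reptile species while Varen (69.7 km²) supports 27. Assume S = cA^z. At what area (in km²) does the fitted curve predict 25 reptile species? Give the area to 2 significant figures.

50 km²

z = ln(27/13) / ln(69.7/2.93) = 0.7309 / 3.1692 = 0.2306
c = 13 / 2.93^0.2306 = 13 / 1.281 = 10.15
A = (25/10.15)^(1/0.2306) ⇒ ln A = ln(2.464)/0.2306 = 3.9105
A = e^3.9105 ≈ 49.92 km²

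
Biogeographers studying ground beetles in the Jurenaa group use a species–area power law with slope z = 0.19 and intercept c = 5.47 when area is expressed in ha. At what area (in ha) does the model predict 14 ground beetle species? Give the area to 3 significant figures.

14 = 5.47 × A^0.19  ⇒  A^0.19 = 14/5.47 = 2.559
ln A = ln(2.559) / 0.19 = 0.9398 / 0.19 = 4.9462
A = e^4.9462 ≈ 140.6 ha

141 ha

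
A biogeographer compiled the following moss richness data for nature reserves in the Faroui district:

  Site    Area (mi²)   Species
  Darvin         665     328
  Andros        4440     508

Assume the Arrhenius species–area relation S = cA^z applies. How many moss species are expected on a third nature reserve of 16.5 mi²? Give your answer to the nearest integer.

140

z = ln(508/328) / ln(4440/665) = 0.4375 / 1.8986 = 0.2304
c = 328 / 665^0.2304 = 328 / 4.471 = 73.36
S₃ = 73.36 × 16.5^0.2304 = 73.36 × 1.908 ≈ 140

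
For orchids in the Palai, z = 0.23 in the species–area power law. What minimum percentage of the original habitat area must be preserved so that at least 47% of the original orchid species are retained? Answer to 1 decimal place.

Need (A_new/A_old)^0.23 = 0.47, so A_new/A_old = 0.47^(1/0.23) = 0.47^4.348
ln(A_new/A_old) = ln 0.47 / 0.23 = -0.7550 / 0.23 = -3.2827
A_new/A_old = e^-3.2827 ≈ 0.03753

3.8%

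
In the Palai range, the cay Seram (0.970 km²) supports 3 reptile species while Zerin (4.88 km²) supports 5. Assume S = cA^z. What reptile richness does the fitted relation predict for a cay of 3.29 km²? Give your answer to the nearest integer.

z = ln(5/3) / ln(4.88/0.97) = 0.5108 / 1.6156 = 0.3162
c = 3 / 0.97^0.3162 = 3 / 0.9904 = 3.029
S₃ = 3.029 × 3.29^0.3162 = 3.029 × 1.457 ≈ 4.414

4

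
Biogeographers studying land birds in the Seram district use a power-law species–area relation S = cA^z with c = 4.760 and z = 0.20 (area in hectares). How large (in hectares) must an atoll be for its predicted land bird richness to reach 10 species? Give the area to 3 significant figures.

10 = 4.76 × A^0.2  ⇒  A^0.2 = 10/4.76 = 2.101
ln A = ln(2.101) / 0.2 = 0.7423 / 0.2 = 3.7117
A = e^3.7117 ≈ 40.92 hectares

40.9 hectares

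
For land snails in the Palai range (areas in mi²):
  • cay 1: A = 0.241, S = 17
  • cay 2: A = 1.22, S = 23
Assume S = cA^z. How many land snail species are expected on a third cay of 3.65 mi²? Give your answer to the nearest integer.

z = ln(23/17) / ln(1.22/0.241) = 0.3023 / 1.6218 = 0.1864
c = 17 / 0.241^0.1864 = 17 / 0.767 = 22.16
S₃ = 22.16 × 3.65^0.1864 = 22.16 × 1.273 ≈ 28.21

28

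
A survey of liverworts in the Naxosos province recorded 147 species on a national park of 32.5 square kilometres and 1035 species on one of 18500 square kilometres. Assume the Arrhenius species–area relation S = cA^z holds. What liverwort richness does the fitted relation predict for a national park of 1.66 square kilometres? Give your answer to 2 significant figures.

z = ln(1035/147) / ln(18500/32.5) = 1.9517 / 6.3443 = 0.3076
c = 147 / 32.5^0.3076 = 147 / 2.918 = 50.37
S₃ = 50.37 × 1.66^0.3076 = 50.37 × 1.169 ≈ 58.87

59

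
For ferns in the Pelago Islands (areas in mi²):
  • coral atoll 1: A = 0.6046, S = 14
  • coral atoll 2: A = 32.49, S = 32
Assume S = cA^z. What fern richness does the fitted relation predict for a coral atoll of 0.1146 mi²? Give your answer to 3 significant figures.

9.91

z = ln(32/14) / ln(32.49/0.6046) = 0.8267 / 3.9841 = 0.2075
c = 14 / 0.6046^0.2075 = 14 / 0.9009 = 15.54
S₃ = 15.54 × 0.1146^0.2075 = 15.54 × 0.638 ≈ 9.914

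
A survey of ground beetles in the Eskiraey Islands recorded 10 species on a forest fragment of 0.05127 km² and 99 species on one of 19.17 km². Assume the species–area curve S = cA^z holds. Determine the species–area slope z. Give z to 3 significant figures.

Taking logs: ln S = ln c + z ln A, so z = (ln S₂ − ln S₁)/(ln A₂ − ln A₁).
z = ln(99/10) / ln(19.17/0.05127) = ln(9.9) / ln(373.9) = 2.2925 / 5.9240 = 0.3870

0.387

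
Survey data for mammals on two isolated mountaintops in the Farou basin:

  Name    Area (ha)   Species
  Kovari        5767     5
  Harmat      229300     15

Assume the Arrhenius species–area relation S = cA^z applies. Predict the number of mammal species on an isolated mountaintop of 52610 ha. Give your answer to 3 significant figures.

z = ln(15/5) / ln(229300/5767) = 1.0986 / 3.6829 = 0.2983
c = 5 / 5767^0.2983 = 5 / 13.24 = 0.3776
S₃ = 0.3776 × 52610^0.2983 = 0.3776 × 25.6 ≈ 9.669

9.67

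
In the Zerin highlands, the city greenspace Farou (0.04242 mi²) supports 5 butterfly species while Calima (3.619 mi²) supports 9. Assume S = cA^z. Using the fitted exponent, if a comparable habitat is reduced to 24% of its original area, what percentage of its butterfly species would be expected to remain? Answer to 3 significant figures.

82.8%

z = ln(9/5) / ln(3.619/0.04242) = 0.5878 / 4.4463 = 0.1322
S_new/S_old = (A_new/A_old)^z = 0.24^0.1322 = exp(0.1322 × -1.4271) = 0.8281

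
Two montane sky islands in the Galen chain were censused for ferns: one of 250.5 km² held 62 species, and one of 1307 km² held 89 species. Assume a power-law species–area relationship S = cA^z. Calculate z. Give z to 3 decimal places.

0.219

Taking logs: ln S = ln c + z ln A, so z = (ln S₂ − ln S₁)/(ln A₂ − ln A₁).
z = ln(89/62) / ln(1307/250.5) = ln(1.435) / ln(5.218) = 0.3615 / 1.6520 = 0.2188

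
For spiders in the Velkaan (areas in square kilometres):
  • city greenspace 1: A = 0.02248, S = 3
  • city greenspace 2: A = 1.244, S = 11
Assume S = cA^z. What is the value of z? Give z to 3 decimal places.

Taking logs: ln S = ln c + z ln A, so z = (ln S₂ − ln S₁)/(ln A₂ − ln A₁).
z = ln(11/3) / ln(1.244/0.02248) = ln(3.667) / ln(55.34) = 1.2993 / 4.0135 = 0.3237

0.324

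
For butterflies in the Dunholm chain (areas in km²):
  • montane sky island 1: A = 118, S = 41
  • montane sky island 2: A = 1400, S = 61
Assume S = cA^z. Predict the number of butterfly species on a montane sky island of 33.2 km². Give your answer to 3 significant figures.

33.4

z = ln(61/41) / ln(1400/118) = 0.3973 / 2.4735 = 0.1606
c = 41 / 118^0.1606 = 41 / 2.152 = 19.05
S₃ = 19.05 × 33.2^0.1606 = 19.05 × 1.755 ≈ 33.44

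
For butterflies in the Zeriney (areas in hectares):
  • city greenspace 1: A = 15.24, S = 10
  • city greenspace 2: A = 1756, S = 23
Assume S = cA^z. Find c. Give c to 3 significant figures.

z = ln(S₂/S₁) / ln(A₂/A₁) = ln(23/10) / ln(1756/15.24) = 0.8329 / 4.7469 = 0.1755
c = S₁ / A₁^z = 10 / 15.24^0.1755 = 10 / 1.613 = 6.201

6.20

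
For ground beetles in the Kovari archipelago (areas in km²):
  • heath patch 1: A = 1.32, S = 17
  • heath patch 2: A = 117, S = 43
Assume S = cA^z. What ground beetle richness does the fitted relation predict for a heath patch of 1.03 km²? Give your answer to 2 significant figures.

z = ln(43/17) / ln(117/1.32) = 0.9280 / 4.4845 = 0.2069
c = 17 / 1.32^0.2069 = 17 / 1.059 = 16.05
S₃ = 16.05 × 1.03^0.2069 = 16.05 × 1.006 ≈ 16.15

16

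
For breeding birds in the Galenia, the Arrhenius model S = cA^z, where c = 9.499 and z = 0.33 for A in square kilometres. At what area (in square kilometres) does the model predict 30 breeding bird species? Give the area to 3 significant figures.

32.6 square kilometres

30 = 9.499 × A^0.33  ⇒  A^0.33 = 30/9.499 = 3.158
ln A = ln(3.158) / 0.33 = 1.1500 / 0.33 = 3.4849
A = e^3.4849 ≈ 32.62 square kilometres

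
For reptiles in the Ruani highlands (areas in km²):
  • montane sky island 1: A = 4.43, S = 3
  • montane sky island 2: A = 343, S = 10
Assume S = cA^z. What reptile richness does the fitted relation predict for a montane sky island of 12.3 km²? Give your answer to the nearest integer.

z = ln(10/3) / ln(343/4.43) = 1.2040 / 4.3493 = 0.2768
c = 3 / 4.43^0.2768 = 3 / 1.51 = 1.987
S₃ = 1.987 × 12.3^0.2768 = 1.987 × 2.003 ≈ 3.98

4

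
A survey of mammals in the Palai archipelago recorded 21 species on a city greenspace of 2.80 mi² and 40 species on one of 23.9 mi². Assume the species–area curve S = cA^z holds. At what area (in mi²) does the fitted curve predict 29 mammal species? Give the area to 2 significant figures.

8.2 mi²

z = ln(40/21) / ln(23.9/2.8) = 0.6444 / 2.1443 = 0.3005
c = 21 / 2.8^0.3005 = 21 / 1.363 = 15.41
A = (29/15.41)^(1/0.3005) ⇒ ln A = ln(1.882)/0.3005 = 2.1037
A = e^2.1037 ≈ 8.197 mi²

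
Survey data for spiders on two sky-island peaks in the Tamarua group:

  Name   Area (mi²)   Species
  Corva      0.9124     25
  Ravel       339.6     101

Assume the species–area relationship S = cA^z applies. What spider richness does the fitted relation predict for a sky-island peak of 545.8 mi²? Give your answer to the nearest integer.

113

z = ln(101/25) / ln(339.6/0.9124) = 1.3962 / 5.9194 = 0.2359
c = 25 / 0.9124^0.2359 = 25 / 0.9786 = 25.55
S₃ = 25.55 × 545.8^0.2359 = 25.55 × 4.422 ≈ 113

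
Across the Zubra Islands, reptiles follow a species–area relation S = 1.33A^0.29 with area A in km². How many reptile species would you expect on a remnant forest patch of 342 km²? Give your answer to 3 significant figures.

S = 1.33 × 342^0.29 = 1.33 × 5.431 ≈ 7.223

7.22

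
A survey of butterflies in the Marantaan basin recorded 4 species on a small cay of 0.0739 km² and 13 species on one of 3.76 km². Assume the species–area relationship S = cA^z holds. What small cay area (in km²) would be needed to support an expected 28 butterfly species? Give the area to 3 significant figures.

48.5 km²

z = ln(13/4) / ln(3.76/0.0739) = 1.1787 / 3.9295 = 0.3000
c = 4 / 0.0739^0.3000 = 4 / 0.4578 = 8.738
A = (28/8.738)^(1/0.3000) ⇒ ln A = ln(3.204)/0.3000 = 3.8823
A = e^3.8823 ≈ 48.54 km²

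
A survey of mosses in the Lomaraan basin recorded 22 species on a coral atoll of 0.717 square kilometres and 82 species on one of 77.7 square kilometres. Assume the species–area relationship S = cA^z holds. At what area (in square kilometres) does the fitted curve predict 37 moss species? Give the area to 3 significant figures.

z = ln(82/22) / ln(77.7/0.717) = 1.3157 / 4.6855 = 0.2808
c = 22 / 0.717^0.2808 = 22 / 0.9108 = 24.15
A = (37/24.15)^(1/0.2808) ⇒ ln A = ln(1.532)/0.2808 = 1.5188
A = e^1.5188 ≈ 4.567 square kilometres

4.57 square kilometres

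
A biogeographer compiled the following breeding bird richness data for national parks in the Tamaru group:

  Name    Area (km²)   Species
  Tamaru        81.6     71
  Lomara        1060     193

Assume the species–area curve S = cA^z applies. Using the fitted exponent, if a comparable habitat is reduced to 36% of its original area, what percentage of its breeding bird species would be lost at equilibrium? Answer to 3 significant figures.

32.9%

z = ln(193/71) / ln(1060/81.6) = 1.0000 / 2.5642 = 0.3900
S_new/S_old = (A_new/A_old)^z = 0.36^0.3900 = exp(0.3900 × -1.0217) = 0.6714
Fraction lost = 1 − 0.6714 = 0.3286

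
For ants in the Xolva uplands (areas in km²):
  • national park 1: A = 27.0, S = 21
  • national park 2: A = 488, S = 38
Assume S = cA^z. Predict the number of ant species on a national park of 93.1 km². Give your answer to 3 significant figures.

27.1

z = ln(38/21) / ln(488/27) = 0.5931 / 2.8945 = 0.2049
c = 21 / 27^0.2049 = 21 / 1.965 = 10.69
S₃ = 10.69 × 93.1^0.2049 = 10.69 × 2.532 ≈ 27.06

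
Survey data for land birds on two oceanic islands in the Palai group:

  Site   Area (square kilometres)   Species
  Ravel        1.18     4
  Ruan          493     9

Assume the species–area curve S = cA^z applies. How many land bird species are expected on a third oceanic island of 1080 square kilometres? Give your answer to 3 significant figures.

z = ln(9/4) / ln(493/1.18) = 0.8109 / 6.0350 = 0.1344
c = 4 / 1.18^0.1344 = 4 / 1.022 = 3.912
S₃ = 3.912 × 1080^0.1344 = 3.912 × 2.556 ≈ 10

10.0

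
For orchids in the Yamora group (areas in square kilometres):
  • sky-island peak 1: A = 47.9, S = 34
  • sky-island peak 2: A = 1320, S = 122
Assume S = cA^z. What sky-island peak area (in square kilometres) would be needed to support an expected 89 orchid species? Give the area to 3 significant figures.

z = ln(122/34) / ln(1320/47.9) = 1.2777 / 3.3163 = 0.3853
c = 34 / 47.9^0.3853 = 34 / 4.44 = 7.658
A = (89/7.658)^(1/0.3853) ⇒ ln A = ln(11.62)/0.3853 = 6.3668
A = e^6.3668 ≈ 582.2 square kilometres

582 square kilometres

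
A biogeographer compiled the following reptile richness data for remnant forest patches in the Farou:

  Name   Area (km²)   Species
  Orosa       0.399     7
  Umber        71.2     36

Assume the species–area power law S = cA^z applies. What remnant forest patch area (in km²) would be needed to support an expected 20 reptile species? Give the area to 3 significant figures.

z = ln(36/7) / ln(71.2/0.399) = 1.6376 / 5.1843 = 0.3159
c = 7 / 0.399^0.3159 = 7 / 0.7481 = 9.357
A = (20/9.357)^(1/0.3159) ⇒ ln A = ln(2.137)/0.3159 = 2.4047
A = e^2.4047 ≈ 11.08 km²

11.1 km²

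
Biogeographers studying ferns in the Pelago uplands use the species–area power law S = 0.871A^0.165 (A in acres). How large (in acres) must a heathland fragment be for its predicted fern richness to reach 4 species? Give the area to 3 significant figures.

4 = 0.871 × A^0.165  ⇒  A^0.165 = 4/0.871 = 4.592
ln A = ln(4.592) / 0.165 = 1.5244 / 0.165 = 9.2388
A = e^9.2388 ≈ 10289 acres

10300 acres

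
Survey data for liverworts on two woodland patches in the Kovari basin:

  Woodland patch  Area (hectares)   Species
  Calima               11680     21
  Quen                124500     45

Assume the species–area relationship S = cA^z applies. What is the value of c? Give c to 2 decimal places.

z = ln(S₂/S₁) / ln(A₂/A₁) = ln(45/21) / ln(124500/11680) = 0.7621 / 2.3664 = 0.3221
c = S₁ / A₁^z = 21 / 11680^0.3221 = 21 / 20.42 = 1.029

1.03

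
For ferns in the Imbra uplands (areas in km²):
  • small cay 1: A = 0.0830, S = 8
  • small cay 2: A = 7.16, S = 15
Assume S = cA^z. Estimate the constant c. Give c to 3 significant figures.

11.4

z = ln(S₂/S₁) / ln(A₂/A₁) = ln(15/8) / ln(7.16/0.083) = 0.6286 / 4.4574 = 0.1410
c = S₁ / A₁^z = 8 / 0.083^0.1410 = 8 / 0.704 = 11.36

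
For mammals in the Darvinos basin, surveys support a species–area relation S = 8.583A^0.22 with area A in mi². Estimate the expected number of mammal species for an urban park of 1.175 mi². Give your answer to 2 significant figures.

S = 8.583 × 1.175^0.22
ln S = ln 8.583 + 0.22 × ln 1.175 = 2.1498 + 0.22 × 0.1613 = 2.1853
S = e^2.1853 ≈ 8.893

8.9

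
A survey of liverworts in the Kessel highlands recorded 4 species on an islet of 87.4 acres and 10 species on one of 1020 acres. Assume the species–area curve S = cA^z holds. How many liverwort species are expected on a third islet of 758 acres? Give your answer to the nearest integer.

9

z = ln(10/4) / ln(1020/87.4) = 0.9163 / 2.4571 = 0.3729
c = 4 / 87.4^0.3729 = 4 / 5.297 = 0.7551
S₃ = 0.7551 × 758^0.3729 = 0.7551 × 11.85 ≈ 8.952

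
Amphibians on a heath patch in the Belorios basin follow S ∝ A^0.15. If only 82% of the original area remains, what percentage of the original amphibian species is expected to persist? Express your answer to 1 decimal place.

97.1%

S_new/S_old = (A_new/A_old)^z = 0.82^0.15
= exp(0.15 × ln 0.82) = exp(0.15 × -0.1985) = exp(-0.0298) ≈ 0.9707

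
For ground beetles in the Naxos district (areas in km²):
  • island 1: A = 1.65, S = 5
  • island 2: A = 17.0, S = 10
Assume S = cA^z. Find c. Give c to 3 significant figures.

4.31

z = ln(S₂/S₁) / ln(A₂/A₁) = ln(10/5) / ln(17/1.65) = 0.6931 / 2.3324 = 0.2972
c = S₁ / A₁^z = 5 / 1.65^0.2972 = 5 / 1.16 = 4.309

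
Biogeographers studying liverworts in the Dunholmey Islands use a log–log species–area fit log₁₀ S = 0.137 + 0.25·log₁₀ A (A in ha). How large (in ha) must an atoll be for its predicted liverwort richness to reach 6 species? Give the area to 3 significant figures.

367 ha

6 = 1.371 × A^0.25  ⇒  A^0.25 = 6/1.371 = 4.377
ln A = ln(4.377) / 0.25 = 1.4763 / 0.25 = 5.9052
A = e^5.9052 ≈ 366.9 ha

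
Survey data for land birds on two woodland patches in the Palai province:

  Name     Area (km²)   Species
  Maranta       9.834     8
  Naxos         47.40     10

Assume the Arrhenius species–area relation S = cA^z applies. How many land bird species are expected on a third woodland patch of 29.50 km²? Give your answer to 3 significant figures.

9.35

z = ln(10/8) / ln(47.4/9.834) = 0.2231 / 1.5728 = 0.1419
c = 8 / 9.834^0.1419 = 8 / 1.383 = 5.784
S₃ = 5.784 × 29.5^0.1419 = 5.784 × 1.616 ≈ 9.349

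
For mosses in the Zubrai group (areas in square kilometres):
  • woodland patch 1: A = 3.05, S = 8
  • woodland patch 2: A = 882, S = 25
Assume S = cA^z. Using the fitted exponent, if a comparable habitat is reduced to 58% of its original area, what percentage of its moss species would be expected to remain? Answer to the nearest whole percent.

90%

z = ln(25/8) / ln(882/3.05) = 1.1394 / 5.6671 = 0.2011
S_new/S_old = (A_new/A_old)^z = 0.58^0.2011 = exp(0.2011 × -0.5447) = 0.8963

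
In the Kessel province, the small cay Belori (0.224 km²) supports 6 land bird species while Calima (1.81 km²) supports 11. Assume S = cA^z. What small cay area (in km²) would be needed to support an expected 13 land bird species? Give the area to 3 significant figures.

z = ln(11/6) / ln(1.81/0.224) = 0.6061 / 2.0894 = 0.2901
c = 6 / 0.224^0.2901 = 6 / 0.6479 = 9.261
A = (13/9.261)^(1/0.2901) ⇒ ln A = ln(1.404)/0.2901 = 1.1692
A = e^1.1692 ≈ 3.219 km²

3.22 km²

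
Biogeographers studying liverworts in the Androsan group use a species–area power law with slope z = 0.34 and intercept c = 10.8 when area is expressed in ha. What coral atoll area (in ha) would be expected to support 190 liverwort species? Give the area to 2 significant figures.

4600 ha

190 = 10.8 × A^0.34  ⇒  A^0.34 = 190/10.8 = 17.59
ln A = ln(17.59) / 0.34 = 2.8675 / 0.34 = 8.4338
A = e^8.4338 ≈ 4600 ha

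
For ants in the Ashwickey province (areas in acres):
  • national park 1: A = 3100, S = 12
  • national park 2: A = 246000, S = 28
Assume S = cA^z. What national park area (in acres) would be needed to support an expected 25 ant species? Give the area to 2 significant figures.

140000 acres

z = ln(28/12) / ln(246000/3100) = 0.8473 / 4.3739 = 0.1937
c = 12 / 3100^0.1937 = 12 / 4.746 = 2.528
A = (25/2.528)^(1/0.1937) ⇒ ln A = ln(9.888)/0.1937 = 11.8281
A = e^11.8281 ≈ 137044 acres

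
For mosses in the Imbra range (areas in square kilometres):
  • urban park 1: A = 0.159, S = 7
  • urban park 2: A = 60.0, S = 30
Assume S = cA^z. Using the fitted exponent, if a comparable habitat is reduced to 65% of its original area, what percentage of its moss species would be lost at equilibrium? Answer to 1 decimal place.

10.0%

z = ln(30/7) / ln(60/0.159) = 1.4553 / 5.9332 = 0.2453
S_new/S_old = (A_new/A_old)^z = 0.65^0.2453 = exp(0.2453 × -0.4308) = 0.8997
Fraction lost = 1 − 0.8997 = 0.1003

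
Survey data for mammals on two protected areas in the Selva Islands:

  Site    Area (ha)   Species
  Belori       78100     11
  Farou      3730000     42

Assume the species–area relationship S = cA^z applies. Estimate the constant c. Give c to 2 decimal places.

0.22

z = ln(S₂/S₁) / ln(A₂/A₁) = ln(42/11) / ln(3730000/78100) = 1.3398 / 3.8662 = 0.3465
c = S₁ / A₁^z = 11 / 78100^0.3465 = 11 / 49.6 = 0.2218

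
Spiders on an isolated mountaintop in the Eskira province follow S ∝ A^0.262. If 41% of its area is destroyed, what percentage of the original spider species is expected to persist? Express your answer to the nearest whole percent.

S_new/S_old = (A_new/A_old)^z = 0.59^0.262
= exp(0.262 × ln 0.59) = exp(0.262 × -0.5276) = exp(-0.1382) ≈ 0.8709

87%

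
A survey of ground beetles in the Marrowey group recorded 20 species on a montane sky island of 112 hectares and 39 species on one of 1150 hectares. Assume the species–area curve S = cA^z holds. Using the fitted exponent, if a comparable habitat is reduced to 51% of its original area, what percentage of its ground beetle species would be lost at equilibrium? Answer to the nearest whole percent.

18%

z = ln(39/20) / ln(1150/112) = 0.6678 / 2.3290 = 0.2867
S_new/S_old = (A_new/A_old)^z = 0.51^0.2867 = exp(0.2867 × -0.6733) = 0.8244
Fraction lost = 1 − 0.8244 = 0.1756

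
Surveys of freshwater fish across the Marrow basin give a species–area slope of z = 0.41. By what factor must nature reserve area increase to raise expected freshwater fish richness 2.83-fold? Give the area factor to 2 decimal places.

12.64

(A₂/A₁)^0.41 = 2.83, so A₂/A₁ = 2.83^(1/0.41) = 2.83^2.439
ln(A₂/A₁) = ln 2.83 / 0.41 = 1.0403 / 0.41 = 2.5373
A₂/A₁ = e^2.5373 ≈ 12.64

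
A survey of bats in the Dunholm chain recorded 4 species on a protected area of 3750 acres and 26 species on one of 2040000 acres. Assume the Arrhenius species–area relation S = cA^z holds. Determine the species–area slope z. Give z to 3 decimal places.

0.297

Taking logs: ln S = ln c + z ln A, so z = (ln S₂ − ln S₁)/(ln A₂ − ln A₁).
z = ln(26/4) / ln(2040000/3750) = ln(6.5) / ln(544) = 1.8718 / 6.2989 = 0.2972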